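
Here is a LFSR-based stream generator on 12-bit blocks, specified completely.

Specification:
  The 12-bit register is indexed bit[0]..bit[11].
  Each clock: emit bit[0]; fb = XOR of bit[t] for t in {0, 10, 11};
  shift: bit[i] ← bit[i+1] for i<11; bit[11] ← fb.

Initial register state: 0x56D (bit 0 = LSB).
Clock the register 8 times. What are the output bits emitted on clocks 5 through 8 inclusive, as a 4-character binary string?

0110

reg_0 = 0x56D
clock 1: out=1, reg = 0x2B6
clock 2: out=0, reg = 0x15B
clock 3: out=1, reg = 0x8AD
clock 4: out=1, reg = 0x456
clock 5: out=0, reg = 0xA2B
clock 6: out=1, reg = 0x515
clock 7: out=1, reg = 0x28A
clock 8: out=0, reg = 0x145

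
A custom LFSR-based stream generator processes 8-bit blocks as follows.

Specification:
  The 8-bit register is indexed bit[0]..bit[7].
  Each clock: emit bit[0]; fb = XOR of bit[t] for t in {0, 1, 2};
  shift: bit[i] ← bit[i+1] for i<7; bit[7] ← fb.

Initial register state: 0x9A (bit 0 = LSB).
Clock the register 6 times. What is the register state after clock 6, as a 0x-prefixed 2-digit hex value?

reg_0 = 0x9A
clock 1: out=0, reg = 0xCD
clock 2: out=1, reg = 0x66
clock 3: out=0, reg = 0x33
clock 4: out=1, reg = 0x19
clock 5: out=1, reg = 0x8C
clock 6: out=0, reg = 0xC6

0xC6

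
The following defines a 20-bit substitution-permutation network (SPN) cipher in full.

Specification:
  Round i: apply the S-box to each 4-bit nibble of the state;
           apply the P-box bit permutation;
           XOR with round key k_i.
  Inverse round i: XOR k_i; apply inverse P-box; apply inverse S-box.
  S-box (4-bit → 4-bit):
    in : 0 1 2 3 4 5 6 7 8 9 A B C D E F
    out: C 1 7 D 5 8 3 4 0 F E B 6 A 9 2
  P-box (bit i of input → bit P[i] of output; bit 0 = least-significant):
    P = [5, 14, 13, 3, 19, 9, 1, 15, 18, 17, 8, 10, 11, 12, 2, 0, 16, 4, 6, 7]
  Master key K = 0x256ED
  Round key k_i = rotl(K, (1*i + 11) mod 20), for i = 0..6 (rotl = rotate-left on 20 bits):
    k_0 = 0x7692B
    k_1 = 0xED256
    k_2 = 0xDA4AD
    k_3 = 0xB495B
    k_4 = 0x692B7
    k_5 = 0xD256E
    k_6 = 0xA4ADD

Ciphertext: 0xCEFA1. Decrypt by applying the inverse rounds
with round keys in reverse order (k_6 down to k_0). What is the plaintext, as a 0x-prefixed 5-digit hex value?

0xAB0CF

s_0 = ciphertext = 0xCEFA1
s_1 = InvRound(s_0, k_6) = 0xC7953
s_2 = InvRound(s_1, k_5) = 0x6958B
s_3 = InvRound(s_2, k_4) = 0xF70FE
s_4 = InvRound(s_3, k_3) = 0x59484
s_5 = InvRound(s_4, k_2) = 0x8D813
s_6 = InvRound(s_5, k_1) = 0x736F8
s_7 = InvRound(s_6, k_0) = 0xAB0CF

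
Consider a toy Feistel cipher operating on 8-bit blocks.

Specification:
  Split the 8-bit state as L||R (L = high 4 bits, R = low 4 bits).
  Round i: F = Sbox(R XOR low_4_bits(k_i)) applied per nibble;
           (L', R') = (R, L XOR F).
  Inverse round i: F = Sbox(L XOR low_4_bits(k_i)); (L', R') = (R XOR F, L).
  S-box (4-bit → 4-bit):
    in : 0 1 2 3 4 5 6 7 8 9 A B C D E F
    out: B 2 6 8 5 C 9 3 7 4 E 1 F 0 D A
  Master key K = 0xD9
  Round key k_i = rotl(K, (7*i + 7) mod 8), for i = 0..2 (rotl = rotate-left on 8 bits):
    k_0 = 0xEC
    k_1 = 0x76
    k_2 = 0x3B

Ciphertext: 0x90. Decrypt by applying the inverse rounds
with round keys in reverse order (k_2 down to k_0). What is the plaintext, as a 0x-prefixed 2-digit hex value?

s_0 = ciphertext = 0x90
s_1 = InvRound(s_0, k_2) = 0x69
s_2 = InvRound(s_1, k_1) = 0x26
s_3 = InvRound(s_2, k_0) = 0xB2

0xB2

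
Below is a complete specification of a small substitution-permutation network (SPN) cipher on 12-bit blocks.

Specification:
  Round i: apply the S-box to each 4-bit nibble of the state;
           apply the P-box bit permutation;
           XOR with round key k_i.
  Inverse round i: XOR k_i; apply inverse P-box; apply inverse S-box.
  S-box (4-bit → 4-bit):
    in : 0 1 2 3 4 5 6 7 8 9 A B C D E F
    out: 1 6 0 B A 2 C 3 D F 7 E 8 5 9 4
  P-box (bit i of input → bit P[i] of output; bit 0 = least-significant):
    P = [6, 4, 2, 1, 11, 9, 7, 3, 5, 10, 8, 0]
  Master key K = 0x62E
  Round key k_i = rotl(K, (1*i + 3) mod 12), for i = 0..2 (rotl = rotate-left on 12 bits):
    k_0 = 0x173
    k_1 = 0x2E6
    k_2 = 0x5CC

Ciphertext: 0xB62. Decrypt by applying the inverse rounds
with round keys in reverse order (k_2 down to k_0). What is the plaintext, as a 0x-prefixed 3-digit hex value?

s_0 = ciphertext = 0xB62
s_1 = InvRound(s_0, k_2) = 0x796
s_2 = InvRound(s_1, k_1) = 0xA27
s_3 = InvRound(s_2, k_0) = 0xF7A

0xF7A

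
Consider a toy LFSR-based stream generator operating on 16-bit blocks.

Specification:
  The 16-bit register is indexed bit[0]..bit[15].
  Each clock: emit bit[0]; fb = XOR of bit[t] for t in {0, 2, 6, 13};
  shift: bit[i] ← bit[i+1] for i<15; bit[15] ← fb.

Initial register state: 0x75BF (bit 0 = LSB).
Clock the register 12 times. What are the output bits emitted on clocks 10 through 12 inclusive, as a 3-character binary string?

010

reg_0 = 0x75BF
clock 1: out=1, reg = 0xBADF
clock 2: out=1, reg = 0x5D6F
clock 3: out=1, reg = 0xAEB7
clock 4: out=1, reg = 0xD75B
clock 5: out=1, reg = 0x6BAD
clock 6: out=1, reg = 0xB5D6
clock 7: out=0, reg = 0xDAEB
clock 8: out=1, reg = 0x6D75
clock 9: out=1, reg = 0x36BA
clock 10: out=0, reg = 0x9B5D
clock 11: out=1, reg = 0xCDAE
clock 12: out=0, reg = 0xE6D7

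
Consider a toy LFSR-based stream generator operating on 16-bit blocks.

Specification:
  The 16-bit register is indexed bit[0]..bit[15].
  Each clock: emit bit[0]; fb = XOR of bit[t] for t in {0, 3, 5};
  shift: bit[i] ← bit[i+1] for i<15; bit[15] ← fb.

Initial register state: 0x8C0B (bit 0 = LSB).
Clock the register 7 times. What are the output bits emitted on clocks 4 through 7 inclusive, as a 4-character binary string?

1000

reg_0 = 0x8C0B
clock 1: out=1, reg = 0x4605
clock 2: out=1, reg = 0xA302
clock 3: out=0, reg = 0x5181
clock 4: out=1, reg = 0xA8C0
clock 5: out=0, reg = 0x5460
clock 6: out=0, reg = 0xAA30
clock 7: out=0, reg = 0xD518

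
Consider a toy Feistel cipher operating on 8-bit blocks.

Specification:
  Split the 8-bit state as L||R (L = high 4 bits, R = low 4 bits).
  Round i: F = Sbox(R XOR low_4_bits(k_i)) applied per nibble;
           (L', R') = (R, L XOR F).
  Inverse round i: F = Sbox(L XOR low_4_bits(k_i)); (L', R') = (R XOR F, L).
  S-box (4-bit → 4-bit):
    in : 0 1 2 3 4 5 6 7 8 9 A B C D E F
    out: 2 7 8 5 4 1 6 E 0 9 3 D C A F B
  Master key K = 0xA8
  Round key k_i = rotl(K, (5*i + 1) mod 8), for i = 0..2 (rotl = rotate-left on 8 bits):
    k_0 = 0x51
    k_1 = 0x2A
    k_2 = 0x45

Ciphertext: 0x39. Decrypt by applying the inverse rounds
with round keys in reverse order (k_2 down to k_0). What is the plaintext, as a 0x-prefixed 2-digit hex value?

s_0 = ciphertext = 0x39
s_1 = InvRound(s_0, k_2) = 0xF3
s_2 = InvRound(s_1, k_1) = 0x2F
s_3 = InvRound(s_2, k_0) = 0xA2

0xA2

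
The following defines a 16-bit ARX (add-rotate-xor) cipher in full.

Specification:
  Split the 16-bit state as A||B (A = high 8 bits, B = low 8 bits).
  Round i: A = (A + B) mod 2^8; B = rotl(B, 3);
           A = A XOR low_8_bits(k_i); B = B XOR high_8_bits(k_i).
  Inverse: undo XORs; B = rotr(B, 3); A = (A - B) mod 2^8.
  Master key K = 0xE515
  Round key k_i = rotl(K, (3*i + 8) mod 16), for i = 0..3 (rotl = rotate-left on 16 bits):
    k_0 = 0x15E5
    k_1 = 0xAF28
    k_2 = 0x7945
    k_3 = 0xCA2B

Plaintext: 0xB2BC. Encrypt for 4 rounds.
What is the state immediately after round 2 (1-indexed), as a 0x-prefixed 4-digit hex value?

s_0 = plaintext = 0xB2BC
s_1 = Round(s_0, k_0) = 0x8BF0
s_2 = Round(s_1, k_1) = 0x5328
s_3 = Round(s_2, k_2) = 0x3E38
s_4 = Round(s_3, k_3) = 0x5D0B

0x5328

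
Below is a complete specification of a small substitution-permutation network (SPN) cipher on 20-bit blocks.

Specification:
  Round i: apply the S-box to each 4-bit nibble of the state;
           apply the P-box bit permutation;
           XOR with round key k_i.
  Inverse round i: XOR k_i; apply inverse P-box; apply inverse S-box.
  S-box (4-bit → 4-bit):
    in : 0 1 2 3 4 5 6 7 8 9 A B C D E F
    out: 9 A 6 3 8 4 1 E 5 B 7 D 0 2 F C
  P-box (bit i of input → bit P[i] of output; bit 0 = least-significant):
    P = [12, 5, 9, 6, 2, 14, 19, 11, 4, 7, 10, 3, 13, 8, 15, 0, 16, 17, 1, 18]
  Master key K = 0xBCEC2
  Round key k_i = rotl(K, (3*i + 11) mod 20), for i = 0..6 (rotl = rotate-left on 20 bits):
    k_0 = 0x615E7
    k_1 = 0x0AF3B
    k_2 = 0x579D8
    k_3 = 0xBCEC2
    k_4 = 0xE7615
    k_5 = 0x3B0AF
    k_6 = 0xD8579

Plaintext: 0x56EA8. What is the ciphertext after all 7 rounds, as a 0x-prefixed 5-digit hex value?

0xB071B

s_0 = plaintext = 0x56EA8
s_1 = Round(s_0, k_0) = 0xE6379
s_2 = Round(s_1, k_1) = 0xFD7C9
s_3 = Round(s_2, k_2) = 0x16C32
s_4 = Round(s_3, k_3) = 0xDACE6
s_5 = Round(s_4, k_4) = 0x48F11
s_6 = Round(s_5, k_5) = 0x75CC7
s_7 = Round(s_6, k_6) = 0xB071B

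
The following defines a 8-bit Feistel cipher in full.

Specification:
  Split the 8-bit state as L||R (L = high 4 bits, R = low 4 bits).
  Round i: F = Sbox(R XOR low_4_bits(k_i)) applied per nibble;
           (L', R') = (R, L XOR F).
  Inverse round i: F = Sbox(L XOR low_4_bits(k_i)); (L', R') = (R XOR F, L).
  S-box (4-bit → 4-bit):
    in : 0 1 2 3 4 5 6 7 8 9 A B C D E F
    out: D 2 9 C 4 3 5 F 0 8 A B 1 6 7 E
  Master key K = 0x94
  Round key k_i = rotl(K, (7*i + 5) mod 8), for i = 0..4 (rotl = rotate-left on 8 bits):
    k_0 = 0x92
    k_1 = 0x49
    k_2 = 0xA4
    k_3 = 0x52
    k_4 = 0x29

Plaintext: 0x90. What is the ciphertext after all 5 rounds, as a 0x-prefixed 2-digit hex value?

0x47

s_0 = plaintext = 0x90
s_1 = Round(s_0, k_0) = 0x00
s_2 = Round(s_1, k_1) = 0x08
s_3 = Round(s_2, k_2) = 0x81
s_4 = Round(s_3, k_3) = 0x14
s_5 = Round(s_4, k_4) = 0x47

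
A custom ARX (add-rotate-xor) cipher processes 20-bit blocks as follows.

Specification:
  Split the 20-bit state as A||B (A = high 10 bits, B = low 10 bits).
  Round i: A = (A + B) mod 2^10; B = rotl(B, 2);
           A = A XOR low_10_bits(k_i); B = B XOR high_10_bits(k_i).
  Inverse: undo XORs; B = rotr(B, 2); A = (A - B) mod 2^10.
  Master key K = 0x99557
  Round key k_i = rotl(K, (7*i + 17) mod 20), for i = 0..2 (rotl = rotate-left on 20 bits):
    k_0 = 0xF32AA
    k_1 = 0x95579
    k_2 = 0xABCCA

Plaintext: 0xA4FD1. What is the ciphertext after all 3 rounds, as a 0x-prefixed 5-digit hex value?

0x14F4B

s_0 = plaintext = 0xA4FD1
s_1 = Round(s_0, k_0) = 0x3388B
s_2 = Round(s_1, k_1) = 0x08079
s_3 = Round(s_2, k_2) = 0x14F4B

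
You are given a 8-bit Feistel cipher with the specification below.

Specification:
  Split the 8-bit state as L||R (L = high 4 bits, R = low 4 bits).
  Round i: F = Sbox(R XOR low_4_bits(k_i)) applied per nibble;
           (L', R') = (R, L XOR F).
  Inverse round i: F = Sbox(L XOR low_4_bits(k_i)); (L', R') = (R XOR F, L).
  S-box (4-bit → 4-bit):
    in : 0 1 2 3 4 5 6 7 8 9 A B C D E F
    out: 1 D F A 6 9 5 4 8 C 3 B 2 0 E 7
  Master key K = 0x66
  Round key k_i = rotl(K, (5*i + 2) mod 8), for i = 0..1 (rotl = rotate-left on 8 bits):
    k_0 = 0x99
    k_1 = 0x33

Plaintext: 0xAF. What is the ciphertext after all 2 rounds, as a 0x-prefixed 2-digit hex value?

0xFD

s_0 = plaintext = 0xAF
s_1 = Round(s_0, k_0) = 0xFF
s_2 = Round(s_1, k_1) = 0xFD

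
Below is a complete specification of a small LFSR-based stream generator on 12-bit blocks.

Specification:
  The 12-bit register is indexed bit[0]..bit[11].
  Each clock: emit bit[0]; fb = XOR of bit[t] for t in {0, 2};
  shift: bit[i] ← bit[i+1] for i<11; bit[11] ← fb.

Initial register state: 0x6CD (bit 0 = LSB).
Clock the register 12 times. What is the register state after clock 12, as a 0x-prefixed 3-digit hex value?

reg_0 = 0x6CD
clock 1: out=1, reg = 0x366
clock 2: out=0, reg = 0x9B3
clock 3: out=1, reg = 0xCD9
clock 4: out=1, reg = 0xE6C
clock 5: out=0, reg = 0xF36
clock 6: out=0, reg = 0xF9B
clock 7: out=1, reg = 0xFCD
clock 8: out=1, reg = 0x7E6
clock 9: out=0, reg = 0xBF3
clock 10: out=1, reg = 0xDF9
clock 11: out=1, reg = 0xEFC
clock 12: out=0, reg = 0xF7E

0xF7E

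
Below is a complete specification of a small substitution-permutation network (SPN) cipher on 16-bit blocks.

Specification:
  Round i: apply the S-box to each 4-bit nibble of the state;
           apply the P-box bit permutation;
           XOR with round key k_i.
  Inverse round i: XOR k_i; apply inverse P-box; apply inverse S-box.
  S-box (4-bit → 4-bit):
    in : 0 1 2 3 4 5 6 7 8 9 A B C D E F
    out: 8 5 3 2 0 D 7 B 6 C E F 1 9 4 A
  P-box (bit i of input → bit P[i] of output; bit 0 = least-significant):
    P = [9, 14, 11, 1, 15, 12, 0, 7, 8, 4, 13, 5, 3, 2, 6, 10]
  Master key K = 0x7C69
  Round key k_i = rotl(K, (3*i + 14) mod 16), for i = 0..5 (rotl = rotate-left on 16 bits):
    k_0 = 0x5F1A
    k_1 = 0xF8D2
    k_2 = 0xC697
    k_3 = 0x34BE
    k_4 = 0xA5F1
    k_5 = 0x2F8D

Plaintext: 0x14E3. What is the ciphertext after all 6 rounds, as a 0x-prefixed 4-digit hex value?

0x23B1

s_0 = plaintext = 0x14E3
s_1 = Round(s_0, k_0) = 0x1F53
s_2 = Round(s_1, k_1) = 0x382B
s_3 = Round(s_2, k_2) = 0x3C81
s_4 = Round(s_3, k_3) = 0x2FBB
s_5 = Round(s_4, k_4) = 0x7F4E
s_6 = Round(s_5, k_5) = 0x23B1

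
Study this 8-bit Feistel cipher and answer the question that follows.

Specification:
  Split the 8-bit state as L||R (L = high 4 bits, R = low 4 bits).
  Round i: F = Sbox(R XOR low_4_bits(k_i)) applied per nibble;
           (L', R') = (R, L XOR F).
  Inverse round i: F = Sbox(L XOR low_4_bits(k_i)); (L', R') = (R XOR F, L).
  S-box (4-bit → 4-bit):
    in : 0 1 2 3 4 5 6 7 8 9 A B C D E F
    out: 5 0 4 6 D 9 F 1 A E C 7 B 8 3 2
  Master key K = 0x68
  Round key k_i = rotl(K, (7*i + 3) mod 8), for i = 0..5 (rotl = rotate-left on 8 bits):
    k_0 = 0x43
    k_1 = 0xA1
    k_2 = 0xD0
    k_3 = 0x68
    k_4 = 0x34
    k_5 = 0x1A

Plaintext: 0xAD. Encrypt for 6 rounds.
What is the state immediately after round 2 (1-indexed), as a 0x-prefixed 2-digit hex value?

s_0 = plaintext = 0xAD
s_1 = Round(s_0, k_0) = 0xD9
s_2 = Round(s_1, k_1) = 0x97
s_3 = Round(s_2, k_2) = 0x78
s_4 = Round(s_3, k_3) = 0x82
s_5 = Round(s_4, k_4) = 0x27
s_6 = Round(s_5, k_5) = 0x7A

0x97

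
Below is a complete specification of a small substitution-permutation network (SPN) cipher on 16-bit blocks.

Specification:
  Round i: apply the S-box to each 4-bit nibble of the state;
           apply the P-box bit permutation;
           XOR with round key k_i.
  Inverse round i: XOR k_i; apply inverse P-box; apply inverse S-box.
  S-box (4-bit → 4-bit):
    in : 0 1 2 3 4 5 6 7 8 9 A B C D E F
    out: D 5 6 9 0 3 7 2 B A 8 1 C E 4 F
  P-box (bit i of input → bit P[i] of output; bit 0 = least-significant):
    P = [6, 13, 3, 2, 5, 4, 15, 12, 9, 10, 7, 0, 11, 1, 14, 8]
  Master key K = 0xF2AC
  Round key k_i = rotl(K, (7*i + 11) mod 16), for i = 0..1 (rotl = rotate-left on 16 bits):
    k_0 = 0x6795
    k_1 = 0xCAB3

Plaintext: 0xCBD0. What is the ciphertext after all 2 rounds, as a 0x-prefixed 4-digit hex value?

0x72B7

s_0 = plaintext = 0xCBD0
s_1 = Round(s_0, k_0) = 0xB4C9
s_2 = Round(s_1, k_1) = 0x72B7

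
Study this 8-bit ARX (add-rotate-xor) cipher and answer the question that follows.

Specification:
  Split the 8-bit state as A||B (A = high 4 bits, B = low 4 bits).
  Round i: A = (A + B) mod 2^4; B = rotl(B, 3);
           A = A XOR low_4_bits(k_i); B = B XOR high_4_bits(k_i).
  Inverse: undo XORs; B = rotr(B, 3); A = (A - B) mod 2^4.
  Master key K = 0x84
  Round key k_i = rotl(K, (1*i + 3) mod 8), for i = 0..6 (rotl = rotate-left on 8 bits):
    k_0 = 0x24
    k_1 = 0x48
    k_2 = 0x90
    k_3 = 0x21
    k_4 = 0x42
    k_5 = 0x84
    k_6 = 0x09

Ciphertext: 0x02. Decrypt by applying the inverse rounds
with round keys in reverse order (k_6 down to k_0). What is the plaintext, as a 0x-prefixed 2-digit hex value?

s_0 = ciphertext = 0x02
s_1 = InvRound(s_0, k_6) = 0x54
s_2 = InvRound(s_1, k_5) = 0x89
s_3 = InvRound(s_2, k_4) = 0xFB
s_4 = InvRound(s_3, k_3) = 0xB3
s_5 = InvRound(s_4, k_2) = 0x65
s_6 = InvRound(s_5, k_1) = 0xC2
s_7 = InvRound(s_6, k_0) = 0x80

0x80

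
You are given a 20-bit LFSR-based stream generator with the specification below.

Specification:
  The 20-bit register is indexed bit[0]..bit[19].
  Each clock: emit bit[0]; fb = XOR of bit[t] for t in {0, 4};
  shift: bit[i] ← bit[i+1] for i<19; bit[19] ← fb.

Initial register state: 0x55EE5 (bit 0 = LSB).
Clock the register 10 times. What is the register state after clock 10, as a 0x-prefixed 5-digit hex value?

0xC2D57

reg_0 = 0x55EE5
clock 1: out=1, reg = 0xAAF72
clock 2: out=0, reg = 0xD57B9
clock 3: out=1, reg = 0x6ABDC
clock 4: out=0, reg = 0xB55EE
clock 5: out=0, reg = 0x5AAF7
clock 6: out=1, reg = 0x2D57B
clock 7: out=1, reg = 0x16ABD
clock 8: out=1, reg = 0x0B55E
clock 9: out=0, reg = 0x85AAF
clock 10: out=1, reg = 0xC2D57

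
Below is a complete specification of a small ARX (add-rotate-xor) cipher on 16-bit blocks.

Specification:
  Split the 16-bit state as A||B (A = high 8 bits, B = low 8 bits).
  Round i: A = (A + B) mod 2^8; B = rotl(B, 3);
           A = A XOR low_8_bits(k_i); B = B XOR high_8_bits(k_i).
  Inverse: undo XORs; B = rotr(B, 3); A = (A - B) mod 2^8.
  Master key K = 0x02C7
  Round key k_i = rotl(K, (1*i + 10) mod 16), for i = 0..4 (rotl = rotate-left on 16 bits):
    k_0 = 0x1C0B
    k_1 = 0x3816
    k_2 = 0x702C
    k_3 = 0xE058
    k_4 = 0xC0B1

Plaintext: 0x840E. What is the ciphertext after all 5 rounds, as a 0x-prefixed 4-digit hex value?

0xD86D

s_0 = plaintext = 0x840E
s_1 = Round(s_0, k_0) = 0x996C
s_2 = Round(s_1, k_1) = 0x135B
s_3 = Round(s_2, k_2) = 0x42AA
s_4 = Round(s_3, k_3) = 0xB4B5
s_5 = Round(s_4, k_4) = 0xD86D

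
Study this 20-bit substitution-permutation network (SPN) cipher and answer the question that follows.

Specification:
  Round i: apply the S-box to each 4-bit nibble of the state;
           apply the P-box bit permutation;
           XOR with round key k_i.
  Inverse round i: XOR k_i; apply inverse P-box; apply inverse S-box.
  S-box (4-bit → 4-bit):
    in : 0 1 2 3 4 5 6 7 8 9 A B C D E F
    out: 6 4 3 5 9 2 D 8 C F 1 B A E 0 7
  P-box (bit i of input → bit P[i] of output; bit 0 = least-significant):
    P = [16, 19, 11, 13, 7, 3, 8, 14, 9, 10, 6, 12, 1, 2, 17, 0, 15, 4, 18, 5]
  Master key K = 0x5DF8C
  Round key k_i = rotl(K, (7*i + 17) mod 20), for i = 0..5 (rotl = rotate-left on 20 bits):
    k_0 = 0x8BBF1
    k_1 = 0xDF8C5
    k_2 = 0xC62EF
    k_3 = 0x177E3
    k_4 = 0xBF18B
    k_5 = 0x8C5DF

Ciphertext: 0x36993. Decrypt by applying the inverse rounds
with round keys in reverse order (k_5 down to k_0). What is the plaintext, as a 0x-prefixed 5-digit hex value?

0x80AC4

s_0 = ciphertext = 0x36993
s_1 = InvRound(s_0, k_5) = 0xA0059
s_2 = InvRound(s_1, k_4) = 0x2A864
s_3 = InvRound(s_2, k_3) = 0xA9B63
s_4 = InvRound(s_3, k_2) = 0x30798
s_5 = InvRound(s_4, k_1) = 0xFD9DD
s_6 = InvRound(s_5, k_0) = 0x80AC4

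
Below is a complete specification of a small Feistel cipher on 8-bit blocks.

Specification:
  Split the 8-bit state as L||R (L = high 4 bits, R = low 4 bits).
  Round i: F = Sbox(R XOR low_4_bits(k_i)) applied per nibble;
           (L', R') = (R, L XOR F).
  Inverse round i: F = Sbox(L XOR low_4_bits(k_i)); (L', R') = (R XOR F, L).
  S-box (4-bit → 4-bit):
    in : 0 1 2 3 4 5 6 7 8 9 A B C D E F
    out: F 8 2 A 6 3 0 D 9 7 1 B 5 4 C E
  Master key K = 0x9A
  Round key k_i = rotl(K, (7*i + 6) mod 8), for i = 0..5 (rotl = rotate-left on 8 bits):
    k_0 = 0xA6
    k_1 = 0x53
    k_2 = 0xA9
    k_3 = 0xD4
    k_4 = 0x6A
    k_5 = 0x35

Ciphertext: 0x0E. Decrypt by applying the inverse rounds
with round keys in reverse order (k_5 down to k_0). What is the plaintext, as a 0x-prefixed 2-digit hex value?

0x6C

s_0 = ciphertext = 0x0E
s_1 = InvRound(s_0, k_5) = 0xD0
s_2 = InvRound(s_1, k_4) = 0xDD
s_3 = InvRound(s_2, k_3) = 0xAD
s_4 = InvRound(s_3, k_2) = 0x7A
s_5 = InvRound(s_4, k_1) = 0xC7
s_6 = InvRound(s_5, k_0) = 0x6C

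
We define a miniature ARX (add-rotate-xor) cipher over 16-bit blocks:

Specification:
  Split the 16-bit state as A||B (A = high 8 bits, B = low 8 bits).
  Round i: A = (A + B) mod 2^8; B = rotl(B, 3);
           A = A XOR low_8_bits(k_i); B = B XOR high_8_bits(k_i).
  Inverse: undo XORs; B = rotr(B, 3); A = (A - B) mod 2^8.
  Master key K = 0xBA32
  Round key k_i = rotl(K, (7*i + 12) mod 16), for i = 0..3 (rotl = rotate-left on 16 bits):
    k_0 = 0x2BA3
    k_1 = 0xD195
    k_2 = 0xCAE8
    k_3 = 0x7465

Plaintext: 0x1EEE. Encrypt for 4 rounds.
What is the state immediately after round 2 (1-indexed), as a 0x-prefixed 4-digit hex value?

0x9E33

s_0 = plaintext = 0x1EEE
s_1 = Round(s_0, k_0) = 0xAF5C
s_2 = Round(s_1, k_1) = 0x9E33
s_3 = Round(s_2, k_2) = 0x3953
s_4 = Round(s_3, k_3) = 0xE9EE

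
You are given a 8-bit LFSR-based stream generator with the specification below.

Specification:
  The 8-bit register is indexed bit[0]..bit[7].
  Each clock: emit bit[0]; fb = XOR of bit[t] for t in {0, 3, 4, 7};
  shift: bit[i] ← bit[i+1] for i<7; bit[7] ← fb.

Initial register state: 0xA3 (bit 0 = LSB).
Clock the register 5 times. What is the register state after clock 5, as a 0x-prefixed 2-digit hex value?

0xA5

reg_0 = 0xA3
clock 1: out=1, reg = 0x51
clock 2: out=1, reg = 0x28
clock 3: out=0, reg = 0x94
clock 4: out=0, reg = 0x4A
clock 5: out=0, reg = 0xA5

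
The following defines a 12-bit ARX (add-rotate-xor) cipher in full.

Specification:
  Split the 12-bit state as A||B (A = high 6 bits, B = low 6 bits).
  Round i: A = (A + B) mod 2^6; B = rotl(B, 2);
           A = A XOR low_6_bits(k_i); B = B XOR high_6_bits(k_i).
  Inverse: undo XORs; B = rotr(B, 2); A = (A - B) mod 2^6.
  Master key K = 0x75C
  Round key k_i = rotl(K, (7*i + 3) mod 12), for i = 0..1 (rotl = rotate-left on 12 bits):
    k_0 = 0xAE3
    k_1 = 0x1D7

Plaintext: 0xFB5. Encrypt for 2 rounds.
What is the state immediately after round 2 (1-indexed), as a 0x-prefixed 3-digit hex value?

s_0 = plaintext = 0xFB5
s_1 = Round(s_0, k_0) = 0x43C
s_2 = Round(s_1, k_1) = 0x6F4

0x6F4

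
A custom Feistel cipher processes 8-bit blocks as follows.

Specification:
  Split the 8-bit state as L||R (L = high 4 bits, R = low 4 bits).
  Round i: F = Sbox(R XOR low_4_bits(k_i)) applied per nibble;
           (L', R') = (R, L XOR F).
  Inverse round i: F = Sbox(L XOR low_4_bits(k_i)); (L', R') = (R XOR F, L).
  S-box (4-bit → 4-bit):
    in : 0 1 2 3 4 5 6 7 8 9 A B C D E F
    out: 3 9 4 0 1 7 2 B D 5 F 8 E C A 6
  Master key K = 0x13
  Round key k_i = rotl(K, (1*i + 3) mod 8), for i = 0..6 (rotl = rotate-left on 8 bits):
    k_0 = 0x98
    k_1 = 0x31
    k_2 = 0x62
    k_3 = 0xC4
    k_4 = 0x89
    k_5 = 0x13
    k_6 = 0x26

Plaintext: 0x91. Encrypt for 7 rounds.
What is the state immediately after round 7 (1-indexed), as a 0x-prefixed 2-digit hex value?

s_0 = plaintext = 0x91
s_1 = Round(s_0, k_0) = 0x1C
s_2 = Round(s_1, k_1) = 0xCD
s_3 = Round(s_2, k_2) = 0xDA
s_4 = Round(s_3, k_3) = 0xA7
s_5 = Round(s_4, k_4) = 0x70
s_6 = Round(s_5, k_5) = 0x07
s_7 = Round(s_6, k_6) = 0x79

0x79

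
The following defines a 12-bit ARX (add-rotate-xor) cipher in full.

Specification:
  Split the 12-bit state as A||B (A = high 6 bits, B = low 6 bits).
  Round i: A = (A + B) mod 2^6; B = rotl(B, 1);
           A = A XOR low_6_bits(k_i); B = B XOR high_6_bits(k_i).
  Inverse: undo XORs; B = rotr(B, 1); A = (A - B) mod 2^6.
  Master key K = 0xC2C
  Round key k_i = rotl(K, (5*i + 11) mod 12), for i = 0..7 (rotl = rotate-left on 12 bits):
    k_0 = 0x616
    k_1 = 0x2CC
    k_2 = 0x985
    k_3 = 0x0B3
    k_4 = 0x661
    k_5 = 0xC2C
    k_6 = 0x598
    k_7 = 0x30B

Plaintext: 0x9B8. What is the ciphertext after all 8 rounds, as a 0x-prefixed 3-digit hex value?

0x283

s_0 = plaintext = 0x9B8
s_1 = Round(s_0, k_0) = 0x229
s_2 = Round(s_1, k_1) = 0xF58
s_3 = Round(s_2, k_2) = 0x416
s_4 = Round(s_3, k_3) = 0x56E
s_5 = Round(s_4, k_4) = 0x884
s_6 = Round(s_5, k_5) = 0x2B8
s_7 = Round(s_6, k_6) = 0x6A7
s_8 = Round(s_7, k_7) = 0x283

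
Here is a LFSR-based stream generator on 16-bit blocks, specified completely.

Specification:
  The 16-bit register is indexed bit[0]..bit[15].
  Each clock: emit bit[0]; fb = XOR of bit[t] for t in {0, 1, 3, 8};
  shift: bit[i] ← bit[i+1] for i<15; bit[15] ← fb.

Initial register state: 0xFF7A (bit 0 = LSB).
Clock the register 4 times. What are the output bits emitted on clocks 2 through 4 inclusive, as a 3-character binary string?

reg_0 = 0xFF7A
clock 1: out=0, reg = 0xFFBD
clock 2: out=1, reg = 0xFFDE
clock 3: out=0, reg = 0xFFEF
clock 4: out=1, reg = 0x7FF7

101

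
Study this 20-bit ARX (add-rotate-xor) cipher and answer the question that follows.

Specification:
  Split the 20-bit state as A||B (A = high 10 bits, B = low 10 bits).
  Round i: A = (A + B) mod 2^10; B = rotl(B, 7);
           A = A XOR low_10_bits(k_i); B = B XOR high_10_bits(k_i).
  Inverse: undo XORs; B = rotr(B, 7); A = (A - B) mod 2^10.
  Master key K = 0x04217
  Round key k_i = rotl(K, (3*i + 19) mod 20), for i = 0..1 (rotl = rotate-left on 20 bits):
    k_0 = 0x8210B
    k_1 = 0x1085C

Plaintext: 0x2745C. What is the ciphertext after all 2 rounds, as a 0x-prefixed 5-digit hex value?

s_0 = plaintext = 0x2745C
s_1 = Round(s_0, k_0) = 0x7C803
s_2 = Round(s_1, k_1) = 0x6A5C2

0x6A5C2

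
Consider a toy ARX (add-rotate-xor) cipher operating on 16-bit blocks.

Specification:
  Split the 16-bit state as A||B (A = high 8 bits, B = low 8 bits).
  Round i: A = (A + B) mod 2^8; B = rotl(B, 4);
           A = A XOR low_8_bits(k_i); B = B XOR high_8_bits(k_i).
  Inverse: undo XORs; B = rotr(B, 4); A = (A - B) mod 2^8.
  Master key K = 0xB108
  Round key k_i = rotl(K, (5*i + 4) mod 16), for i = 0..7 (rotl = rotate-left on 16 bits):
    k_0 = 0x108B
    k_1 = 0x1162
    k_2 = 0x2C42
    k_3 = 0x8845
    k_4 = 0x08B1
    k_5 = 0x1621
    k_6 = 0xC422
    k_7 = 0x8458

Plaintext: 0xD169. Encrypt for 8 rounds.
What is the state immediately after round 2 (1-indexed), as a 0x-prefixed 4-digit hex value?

0x5579

s_0 = plaintext = 0xD169
s_1 = Round(s_0, k_0) = 0xB186
s_2 = Round(s_1, k_1) = 0x5579
s_3 = Round(s_2, k_2) = 0x8CBB
s_4 = Round(s_3, k_3) = 0x0233
s_5 = Round(s_4, k_4) = 0x843B
s_6 = Round(s_5, k_5) = 0x9EA5
s_7 = Round(s_6, k_6) = 0x619E
s_8 = Round(s_7, k_7) = 0xA76D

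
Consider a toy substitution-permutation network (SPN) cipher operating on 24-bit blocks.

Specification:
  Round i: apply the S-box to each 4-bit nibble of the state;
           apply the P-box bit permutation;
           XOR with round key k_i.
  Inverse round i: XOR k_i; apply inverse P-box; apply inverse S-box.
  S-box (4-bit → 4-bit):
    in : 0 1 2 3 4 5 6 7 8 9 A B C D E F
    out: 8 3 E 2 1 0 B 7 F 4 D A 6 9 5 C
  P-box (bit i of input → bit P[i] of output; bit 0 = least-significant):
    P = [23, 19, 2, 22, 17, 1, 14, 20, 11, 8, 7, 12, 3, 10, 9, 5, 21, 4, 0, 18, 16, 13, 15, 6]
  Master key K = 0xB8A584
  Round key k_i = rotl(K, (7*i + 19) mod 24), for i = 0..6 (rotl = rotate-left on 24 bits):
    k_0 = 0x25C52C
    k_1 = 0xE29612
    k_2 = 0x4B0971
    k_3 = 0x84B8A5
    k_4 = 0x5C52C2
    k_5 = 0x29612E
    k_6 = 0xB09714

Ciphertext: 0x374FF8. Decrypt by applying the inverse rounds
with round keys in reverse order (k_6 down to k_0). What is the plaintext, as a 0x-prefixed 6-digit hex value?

0xB2CD18

s_0 = ciphertext = 0x374FF8
s_1 = InvRound(s_0, k_6) = 0xA0DAEE
s_2 = InvRound(s_1, k_5) = 0x859851
s_3 = InvRound(s_2, k_4) = 0xEC9E26
s_4 = InvRound(s_3, k_3) = 0x3EC93B
s_5 = InvRound(s_4, k_2) = 0xAD4520
s_6 = InvRound(s_5, k_1) = 0xEBFB7B
s_7 = InvRound(s_6, k_0) = 0xB2CD18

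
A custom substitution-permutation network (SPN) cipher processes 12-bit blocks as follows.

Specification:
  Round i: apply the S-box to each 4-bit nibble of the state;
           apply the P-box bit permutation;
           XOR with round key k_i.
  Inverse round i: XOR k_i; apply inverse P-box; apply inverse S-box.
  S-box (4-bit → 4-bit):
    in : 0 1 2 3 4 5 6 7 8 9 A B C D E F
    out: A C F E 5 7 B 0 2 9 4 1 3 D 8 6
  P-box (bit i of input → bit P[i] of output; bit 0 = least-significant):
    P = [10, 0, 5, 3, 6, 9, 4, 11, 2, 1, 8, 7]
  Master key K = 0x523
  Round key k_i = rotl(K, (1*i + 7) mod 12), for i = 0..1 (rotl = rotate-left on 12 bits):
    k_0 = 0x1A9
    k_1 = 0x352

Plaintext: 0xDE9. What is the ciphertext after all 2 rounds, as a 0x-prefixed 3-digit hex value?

0xD25

s_0 = plaintext = 0xDE9
s_1 = Round(s_0, k_0) = 0xC25
s_2 = Round(s_1, k_1) = 0xD25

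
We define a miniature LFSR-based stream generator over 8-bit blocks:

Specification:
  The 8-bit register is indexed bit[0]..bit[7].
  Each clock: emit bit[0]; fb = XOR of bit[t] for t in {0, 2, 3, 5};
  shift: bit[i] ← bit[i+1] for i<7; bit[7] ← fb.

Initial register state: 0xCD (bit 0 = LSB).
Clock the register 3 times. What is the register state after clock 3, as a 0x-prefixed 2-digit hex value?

reg_0 = 0xCD
clock 1: out=1, reg = 0xE6
clock 2: out=0, reg = 0x73
clock 3: out=1, reg = 0x39

0x39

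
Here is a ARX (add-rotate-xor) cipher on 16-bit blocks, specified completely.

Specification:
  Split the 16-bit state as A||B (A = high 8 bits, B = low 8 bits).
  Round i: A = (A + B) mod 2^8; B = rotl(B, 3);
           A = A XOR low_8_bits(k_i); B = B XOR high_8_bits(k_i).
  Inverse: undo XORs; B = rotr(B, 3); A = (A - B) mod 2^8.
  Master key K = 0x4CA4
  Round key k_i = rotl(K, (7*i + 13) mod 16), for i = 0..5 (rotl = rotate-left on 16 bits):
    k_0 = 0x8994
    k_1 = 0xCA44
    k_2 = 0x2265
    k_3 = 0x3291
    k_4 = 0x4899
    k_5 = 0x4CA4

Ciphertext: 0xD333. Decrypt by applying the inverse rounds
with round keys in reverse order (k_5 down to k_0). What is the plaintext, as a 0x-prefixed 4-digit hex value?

s_0 = ciphertext = 0xD333
s_1 = InvRound(s_0, k_5) = 0x88EF
s_2 = InvRound(s_1, k_4) = 0x1DF4
s_3 = InvRound(s_2, k_3) = 0xB4D8
s_4 = InvRound(s_3, k_2) = 0x725F
s_5 = InvRound(s_4, k_1) = 0x84B2
s_6 = InvRound(s_5, k_0) = 0xA967

0xA967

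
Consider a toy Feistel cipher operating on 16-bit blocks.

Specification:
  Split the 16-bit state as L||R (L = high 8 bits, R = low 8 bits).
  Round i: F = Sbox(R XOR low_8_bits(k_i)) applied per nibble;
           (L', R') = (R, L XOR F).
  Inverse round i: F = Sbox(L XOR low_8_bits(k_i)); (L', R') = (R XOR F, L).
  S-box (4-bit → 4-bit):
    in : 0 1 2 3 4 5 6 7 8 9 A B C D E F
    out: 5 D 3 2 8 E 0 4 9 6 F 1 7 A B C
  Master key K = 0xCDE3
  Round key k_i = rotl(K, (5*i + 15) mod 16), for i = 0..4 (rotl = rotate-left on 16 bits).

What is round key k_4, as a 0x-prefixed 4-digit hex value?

K = 0xCDE3
k_0 = rotl(K, (5*0+15) mod 16) = rotl(K, 15) = 0xE6F1
k_1 = rotl(K, (5*1+15) mod 16) = rotl(K, 4) = 0xDE3C
k_2 = rotl(K, (5*2+15) mod 16) = rotl(K, 9) = 0xC79B
k_3 = rotl(K, (5*3+15) mod 16) = rotl(K, 14) = 0xF378
k_4 = rotl(K, (5*4+15) mod 16) = rotl(K, 3) = 0x6F1E

0x6F1E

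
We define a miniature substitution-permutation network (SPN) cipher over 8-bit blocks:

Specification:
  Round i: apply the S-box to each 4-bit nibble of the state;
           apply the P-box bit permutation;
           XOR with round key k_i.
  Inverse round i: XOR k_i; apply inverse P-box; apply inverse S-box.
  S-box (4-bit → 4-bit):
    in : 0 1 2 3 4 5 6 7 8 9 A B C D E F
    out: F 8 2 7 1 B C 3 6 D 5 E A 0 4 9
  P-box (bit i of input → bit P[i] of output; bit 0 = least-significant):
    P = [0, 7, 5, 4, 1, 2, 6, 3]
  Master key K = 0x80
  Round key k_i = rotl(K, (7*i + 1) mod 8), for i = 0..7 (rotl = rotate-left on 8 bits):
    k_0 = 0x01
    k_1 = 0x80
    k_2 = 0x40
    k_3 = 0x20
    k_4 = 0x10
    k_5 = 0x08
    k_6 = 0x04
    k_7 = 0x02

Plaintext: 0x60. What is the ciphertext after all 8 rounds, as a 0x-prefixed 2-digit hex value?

0xA2

s_0 = plaintext = 0x60
s_1 = Round(s_0, k_0) = 0xF8
s_2 = Round(s_1, k_1) = 0x2A
s_3 = Round(s_2, k_2) = 0x65
s_4 = Round(s_3, k_3) = 0xF9
s_5 = Round(s_4, k_4) = 0x2B
s_6 = Round(s_5, k_5) = 0xBC
s_7 = Round(s_6, k_6) = 0xD8
s_8 = Round(s_7, k_7) = 0xA2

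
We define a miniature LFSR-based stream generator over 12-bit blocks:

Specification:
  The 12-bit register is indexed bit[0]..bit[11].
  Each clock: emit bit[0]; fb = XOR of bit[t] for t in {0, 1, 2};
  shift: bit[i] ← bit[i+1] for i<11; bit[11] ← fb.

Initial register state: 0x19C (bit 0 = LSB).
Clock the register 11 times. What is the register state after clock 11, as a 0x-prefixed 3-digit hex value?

reg_0 = 0x19C
clock 1: out=0, reg = 0x8CE
clock 2: out=0, reg = 0x467
clock 3: out=1, reg = 0xA33
clock 4: out=1, reg = 0x519
clock 5: out=1, reg = 0xA8C
clock 6: out=0, reg = 0xD46
clock 7: out=0, reg = 0x6A3
clock 8: out=1, reg = 0x351
clock 9: out=1, reg = 0x9A8
clock 10: out=0, reg = 0x4D4
clock 11: out=0, reg = 0xA6A

0xA6A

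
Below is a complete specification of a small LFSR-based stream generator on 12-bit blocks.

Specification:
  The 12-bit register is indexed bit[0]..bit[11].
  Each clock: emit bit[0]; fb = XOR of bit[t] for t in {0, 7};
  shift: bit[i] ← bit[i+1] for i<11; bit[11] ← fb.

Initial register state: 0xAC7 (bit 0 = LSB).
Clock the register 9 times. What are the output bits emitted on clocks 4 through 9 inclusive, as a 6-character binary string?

000110

reg_0 = 0xAC7
clock 1: out=1, reg = 0x563
clock 2: out=1, reg = 0xAB1
clock 3: out=1, reg = 0x558
clock 4: out=0, reg = 0x2AC
clock 5: out=0, reg = 0x956
clock 6: out=0, reg = 0x4AB
clock 7: out=1, reg = 0x255
clock 8: out=1, reg = 0x92A
clock 9: out=0, reg = 0x495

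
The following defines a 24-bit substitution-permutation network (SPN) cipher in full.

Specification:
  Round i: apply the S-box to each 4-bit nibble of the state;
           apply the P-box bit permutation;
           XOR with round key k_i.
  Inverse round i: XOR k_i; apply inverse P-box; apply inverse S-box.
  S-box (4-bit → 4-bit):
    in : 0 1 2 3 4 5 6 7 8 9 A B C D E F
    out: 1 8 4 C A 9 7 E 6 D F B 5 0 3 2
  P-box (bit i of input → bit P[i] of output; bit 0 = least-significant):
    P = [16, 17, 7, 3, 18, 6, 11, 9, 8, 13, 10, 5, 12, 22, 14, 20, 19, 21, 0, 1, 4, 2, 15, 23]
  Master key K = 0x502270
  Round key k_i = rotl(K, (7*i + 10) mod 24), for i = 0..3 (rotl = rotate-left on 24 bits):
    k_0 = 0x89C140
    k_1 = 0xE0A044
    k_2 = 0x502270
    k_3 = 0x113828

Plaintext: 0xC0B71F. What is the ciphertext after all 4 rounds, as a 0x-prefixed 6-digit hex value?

s_0 = plaintext = 0xC0B71F
s_1 = Round(s_0, k_0) = 0xD37770
s_2 = Round(s_1, k_1) = 0xB1CE27
s_3 = Round(s_2, k_2) = 0xD25BEE
s_4 = Round(s_3, k_3) = 0x060949

0x060949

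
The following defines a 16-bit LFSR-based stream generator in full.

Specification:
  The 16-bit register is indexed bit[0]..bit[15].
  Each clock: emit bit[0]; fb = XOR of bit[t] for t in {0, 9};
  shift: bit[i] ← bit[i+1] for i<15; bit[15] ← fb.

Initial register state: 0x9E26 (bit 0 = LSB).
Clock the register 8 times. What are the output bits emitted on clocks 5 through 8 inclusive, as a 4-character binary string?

0100

reg_0 = 0x9E26
clock 1: out=0, reg = 0xCF13
clock 2: out=1, reg = 0x6789
clock 3: out=1, reg = 0x33C4
clock 4: out=0, reg = 0x99E2
clock 5: out=0, reg = 0x4CF1
clock 6: out=1, reg = 0xA678
clock 7: out=0, reg = 0xD33C
clock 8: out=0, reg = 0xE99E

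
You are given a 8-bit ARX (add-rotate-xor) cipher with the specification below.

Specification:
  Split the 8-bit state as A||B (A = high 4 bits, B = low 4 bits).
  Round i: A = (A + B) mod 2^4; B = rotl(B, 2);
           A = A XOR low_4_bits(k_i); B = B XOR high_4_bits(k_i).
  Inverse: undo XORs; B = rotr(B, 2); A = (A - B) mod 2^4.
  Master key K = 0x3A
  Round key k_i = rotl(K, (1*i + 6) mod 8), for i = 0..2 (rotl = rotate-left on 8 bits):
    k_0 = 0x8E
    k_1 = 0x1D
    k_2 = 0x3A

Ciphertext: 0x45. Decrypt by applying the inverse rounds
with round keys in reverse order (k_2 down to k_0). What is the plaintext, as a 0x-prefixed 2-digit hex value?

0xEA

s_0 = ciphertext = 0x45
s_1 = InvRound(s_0, k_2) = 0x59
s_2 = InvRound(s_1, k_1) = 0x62
s_3 = InvRound(s_2, k_0) = 0xEA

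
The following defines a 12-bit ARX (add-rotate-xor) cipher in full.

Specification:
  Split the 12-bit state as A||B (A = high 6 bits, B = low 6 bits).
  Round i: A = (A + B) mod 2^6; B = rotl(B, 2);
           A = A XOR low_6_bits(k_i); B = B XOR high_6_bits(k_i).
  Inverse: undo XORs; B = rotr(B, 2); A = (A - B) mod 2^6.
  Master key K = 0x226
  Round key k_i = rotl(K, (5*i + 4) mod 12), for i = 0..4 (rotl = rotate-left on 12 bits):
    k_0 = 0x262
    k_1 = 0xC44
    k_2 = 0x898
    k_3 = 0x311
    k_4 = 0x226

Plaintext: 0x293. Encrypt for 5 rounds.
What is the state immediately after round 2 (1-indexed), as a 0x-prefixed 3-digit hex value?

0x1E1

s_0 = plaintext = 0x293
s_1 = Round(s_0, k_0) = 0xFC4
s_2 = Round(s_1, k_1) = 0x1E1
s_3 = Round(s_2, k_2) = 0xC24
s_4 = Round(s_3, k_3) = 0x15E
s_5 = Round(s_4, k_4) = 0x171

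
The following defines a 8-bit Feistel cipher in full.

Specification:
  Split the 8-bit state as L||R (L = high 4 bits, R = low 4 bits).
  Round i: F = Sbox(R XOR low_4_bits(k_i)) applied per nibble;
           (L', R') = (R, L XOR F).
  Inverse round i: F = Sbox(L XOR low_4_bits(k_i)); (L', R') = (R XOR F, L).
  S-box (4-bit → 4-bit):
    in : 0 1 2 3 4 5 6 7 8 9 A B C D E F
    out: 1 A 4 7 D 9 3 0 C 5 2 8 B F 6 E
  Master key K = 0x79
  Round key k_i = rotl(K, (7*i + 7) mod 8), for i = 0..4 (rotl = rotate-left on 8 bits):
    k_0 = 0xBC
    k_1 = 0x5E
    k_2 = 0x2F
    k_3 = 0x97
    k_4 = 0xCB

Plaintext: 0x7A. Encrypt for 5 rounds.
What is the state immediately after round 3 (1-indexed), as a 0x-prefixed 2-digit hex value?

s_0 = plaintext = 0x7A
s_1 = Round(s_0, k_0) = 0xA4
s_2 = Round(s_1, k_1) = 0x48
s_3 = Round(s_2, k_2) = 0x84
s_4 = Round(s_3, k_3) = 0x4F
s_5 = Round(s_4, k_4) = 0xF9

0x84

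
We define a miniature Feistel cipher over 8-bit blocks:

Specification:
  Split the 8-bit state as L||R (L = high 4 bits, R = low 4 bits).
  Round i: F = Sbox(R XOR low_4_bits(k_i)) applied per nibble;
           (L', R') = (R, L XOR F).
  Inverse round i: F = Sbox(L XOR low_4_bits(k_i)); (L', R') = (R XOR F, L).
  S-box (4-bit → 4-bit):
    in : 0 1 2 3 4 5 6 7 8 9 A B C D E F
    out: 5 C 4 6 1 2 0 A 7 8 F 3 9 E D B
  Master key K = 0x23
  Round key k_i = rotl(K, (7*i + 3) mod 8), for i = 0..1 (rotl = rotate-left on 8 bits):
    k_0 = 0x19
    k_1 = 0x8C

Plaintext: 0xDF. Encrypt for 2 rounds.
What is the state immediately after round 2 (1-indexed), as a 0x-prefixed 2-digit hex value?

s_0 = plaintext = 0xDF
s_1 = Round(s_0, k_0) = 0xFD
s_2 = Round(s_1, k_1) = 0xD3

0xD3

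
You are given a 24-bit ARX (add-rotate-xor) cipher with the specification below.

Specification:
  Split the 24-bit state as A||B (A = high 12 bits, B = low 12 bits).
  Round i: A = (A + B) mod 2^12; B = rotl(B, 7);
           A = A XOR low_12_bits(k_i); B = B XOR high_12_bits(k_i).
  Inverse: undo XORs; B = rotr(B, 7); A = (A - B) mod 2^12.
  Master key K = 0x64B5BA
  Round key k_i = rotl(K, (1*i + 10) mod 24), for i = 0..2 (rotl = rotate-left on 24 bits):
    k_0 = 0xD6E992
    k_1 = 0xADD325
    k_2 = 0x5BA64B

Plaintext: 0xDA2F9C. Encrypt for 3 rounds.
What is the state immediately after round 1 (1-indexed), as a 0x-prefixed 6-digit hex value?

s_0 = plaintext = 0xDA2F9C
s_1 = Round(s_0, k_0) = 0x4AC312
s_2 = Round(s_1, k_1) = 0x49B3C5
s_3 = Round(s_2, k_2) = 0xE2B724

0x4AC312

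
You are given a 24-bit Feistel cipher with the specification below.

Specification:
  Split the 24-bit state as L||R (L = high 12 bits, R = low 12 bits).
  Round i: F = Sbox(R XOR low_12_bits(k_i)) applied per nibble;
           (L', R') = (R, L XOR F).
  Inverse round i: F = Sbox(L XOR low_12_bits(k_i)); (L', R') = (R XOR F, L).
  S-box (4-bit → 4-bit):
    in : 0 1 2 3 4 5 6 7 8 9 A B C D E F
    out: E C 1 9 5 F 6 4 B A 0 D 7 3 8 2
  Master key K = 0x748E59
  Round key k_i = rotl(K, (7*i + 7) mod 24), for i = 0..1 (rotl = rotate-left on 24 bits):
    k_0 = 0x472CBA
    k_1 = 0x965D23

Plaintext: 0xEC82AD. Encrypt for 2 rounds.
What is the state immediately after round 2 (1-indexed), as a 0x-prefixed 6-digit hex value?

s_0 = plaintext = 0xEC82AD
s_1 = Round(s_0, k_0) = 0x2AD60C
s_2 = Round(s_1, k_1) = 0x60CFBF

0x60CFBF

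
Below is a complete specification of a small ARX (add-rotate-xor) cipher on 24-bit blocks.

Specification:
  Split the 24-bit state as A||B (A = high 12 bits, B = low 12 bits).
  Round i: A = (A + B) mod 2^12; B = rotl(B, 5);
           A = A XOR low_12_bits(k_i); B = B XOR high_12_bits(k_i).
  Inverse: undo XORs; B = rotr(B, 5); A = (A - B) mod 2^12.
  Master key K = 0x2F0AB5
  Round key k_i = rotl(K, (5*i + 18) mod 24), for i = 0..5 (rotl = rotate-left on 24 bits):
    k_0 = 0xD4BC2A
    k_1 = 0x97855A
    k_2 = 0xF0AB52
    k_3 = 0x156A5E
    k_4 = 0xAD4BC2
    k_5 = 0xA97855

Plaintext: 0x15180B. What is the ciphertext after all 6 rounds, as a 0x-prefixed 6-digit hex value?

s_0 = plaintext = 0x15180B
s_1 = Round(s_0, k_0) = 0x576C3B
s_2 = Round(s_1, k_1) = 0x4EBE00
s_3 = Round(s_2, k_2) = 0x9B9F16
s_4 = Round(s_3, k_3) = 0x291388
s_5 = Round(s_4, k_4) = 0xDDBBD3
s_6 = Round(s_5, k_5) = 0x1FB0E0

0x1FB0E0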